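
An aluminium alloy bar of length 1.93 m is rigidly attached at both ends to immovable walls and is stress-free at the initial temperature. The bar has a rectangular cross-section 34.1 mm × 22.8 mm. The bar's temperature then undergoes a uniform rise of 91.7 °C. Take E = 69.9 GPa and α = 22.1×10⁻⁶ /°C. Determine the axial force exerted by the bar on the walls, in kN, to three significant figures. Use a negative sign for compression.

-110 kN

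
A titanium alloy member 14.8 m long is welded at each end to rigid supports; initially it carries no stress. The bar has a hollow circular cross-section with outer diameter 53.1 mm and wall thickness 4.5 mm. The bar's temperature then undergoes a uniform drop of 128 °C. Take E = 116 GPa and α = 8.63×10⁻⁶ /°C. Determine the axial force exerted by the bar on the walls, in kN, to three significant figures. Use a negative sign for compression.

Free thermal expansion αLΔT = 8.63e-6 · 14800 · -128 = -16.35 mm.
The walls impose strain ε = −(-16.35)/14800 = 1.1046e-03; σ = Eε = 116000 · 1.1046e-03 = 128.1 MPa.
Wall reaction R = σ·A = 128.1·687.1 = 88040 N = 88.04 kN.

88.0 kN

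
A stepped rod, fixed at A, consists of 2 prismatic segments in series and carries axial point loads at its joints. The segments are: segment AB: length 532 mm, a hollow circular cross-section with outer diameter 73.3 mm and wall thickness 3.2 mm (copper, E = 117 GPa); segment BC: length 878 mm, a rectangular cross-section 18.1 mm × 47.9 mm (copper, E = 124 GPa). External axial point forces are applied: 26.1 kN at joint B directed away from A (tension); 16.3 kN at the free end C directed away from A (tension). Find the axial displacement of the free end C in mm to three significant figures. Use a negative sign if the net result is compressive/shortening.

Internal axial forces (sectioning from the free end, tension +): N_BC = 16.3 kN, N_AB = 42.4 kN.
A_AB = 704.7 mm².
A_BC = 867 mm².
δ_AB = 42400·532/(704.7·117000) = 0.2736 mm
δ_BC = 16300·878/(867·124000) = 0.1331 mm
δ = Σδ_i = 0.4067 mm.

0.407 mm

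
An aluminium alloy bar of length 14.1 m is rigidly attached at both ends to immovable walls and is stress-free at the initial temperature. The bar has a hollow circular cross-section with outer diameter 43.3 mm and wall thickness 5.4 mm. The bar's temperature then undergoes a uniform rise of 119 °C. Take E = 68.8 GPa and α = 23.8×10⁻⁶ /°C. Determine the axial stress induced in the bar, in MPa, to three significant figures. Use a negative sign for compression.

-195 MPa

Free thermal expansion αLΔT = 23.8e-6 · 14100 · 119 = 39.93 mm.
The walls impose strain ε = −(39.93)/14100 = -2.8322e-03; σ = Eε = 68800 · -2.8322e-03 = -194.9 MPa.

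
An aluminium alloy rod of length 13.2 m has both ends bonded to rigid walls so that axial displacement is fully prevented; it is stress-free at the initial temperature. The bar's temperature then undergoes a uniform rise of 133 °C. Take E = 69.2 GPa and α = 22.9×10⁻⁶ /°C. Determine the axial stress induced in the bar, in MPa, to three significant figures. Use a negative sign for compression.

-211 MPa

Free thermal expansion αLΔT = 22.9e-6 · 13200 · 133 = 40.2 mm.
The walls impose strain ε = −(40.2)/13200 = -3.0457e-03; σ = Eε = 69200 · -3.0457e-03 = -210.8 MPa.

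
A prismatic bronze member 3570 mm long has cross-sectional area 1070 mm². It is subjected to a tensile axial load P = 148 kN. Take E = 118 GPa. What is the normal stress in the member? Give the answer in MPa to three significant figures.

138 MPa

σ = N/A = 148000/1070 = 138.3 MPa.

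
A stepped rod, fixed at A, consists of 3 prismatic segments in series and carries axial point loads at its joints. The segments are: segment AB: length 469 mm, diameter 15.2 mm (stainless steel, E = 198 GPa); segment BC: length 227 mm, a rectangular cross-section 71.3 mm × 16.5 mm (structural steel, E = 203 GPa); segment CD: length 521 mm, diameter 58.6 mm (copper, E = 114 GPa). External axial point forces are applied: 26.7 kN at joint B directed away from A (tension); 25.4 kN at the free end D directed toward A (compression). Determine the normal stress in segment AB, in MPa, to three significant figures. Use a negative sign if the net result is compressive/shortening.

7.16 MPa

Internal axial forces (sectioning from the free end, tension +): N_CD = -25.4 kN, N_BC = -25.4 kN, N_AB = 1.3 kN.
A_AB = 181.5 mm².
σ_AB = N_AB/A_AB = 1300/181.5 = 7.164 MPa.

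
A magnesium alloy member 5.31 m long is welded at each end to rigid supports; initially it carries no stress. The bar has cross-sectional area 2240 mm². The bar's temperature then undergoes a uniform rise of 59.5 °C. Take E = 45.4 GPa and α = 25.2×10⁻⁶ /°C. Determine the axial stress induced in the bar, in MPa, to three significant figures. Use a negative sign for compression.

Free thermal expansion αLΔT = 25.2e-6 · 5310 · 59.5 = 7.962 mm.
The walls impose strain ε = −(7.962)/5310 = -1.4994e-03; σ = Eε = 45400 · -1.4994e-03 = -68.07 MPa.

-68.1 MPa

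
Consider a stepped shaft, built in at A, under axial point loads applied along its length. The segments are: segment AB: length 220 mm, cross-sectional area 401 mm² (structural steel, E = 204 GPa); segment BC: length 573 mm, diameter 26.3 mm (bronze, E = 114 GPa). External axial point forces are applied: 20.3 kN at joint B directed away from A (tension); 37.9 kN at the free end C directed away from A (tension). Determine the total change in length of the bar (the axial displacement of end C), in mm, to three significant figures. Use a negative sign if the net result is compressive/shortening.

0.507 mm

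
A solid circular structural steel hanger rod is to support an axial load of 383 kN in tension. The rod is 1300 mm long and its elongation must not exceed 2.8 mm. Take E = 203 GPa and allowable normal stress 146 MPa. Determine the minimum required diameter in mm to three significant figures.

57.8 mm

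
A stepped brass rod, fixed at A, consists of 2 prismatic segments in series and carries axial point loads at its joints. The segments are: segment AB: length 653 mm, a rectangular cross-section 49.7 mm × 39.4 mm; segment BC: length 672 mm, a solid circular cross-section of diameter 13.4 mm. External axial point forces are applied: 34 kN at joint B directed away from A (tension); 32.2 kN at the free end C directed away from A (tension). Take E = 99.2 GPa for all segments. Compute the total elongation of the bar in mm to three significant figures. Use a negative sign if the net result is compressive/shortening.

1.77 mm

Internal axial forces (sectioning from the free end, tension +): N_BC = 32.2 kN, N_AB = 66.2 kN.
A_AB = 1958 mm².
A_BC = 141 mm².
δ_AB = 66200·653/(1958·99200) = 0.2225 mm
δ_BC = 32200·672/(141·99200) = 1.547 mm
δ = Σδ_i = 1.769 mm.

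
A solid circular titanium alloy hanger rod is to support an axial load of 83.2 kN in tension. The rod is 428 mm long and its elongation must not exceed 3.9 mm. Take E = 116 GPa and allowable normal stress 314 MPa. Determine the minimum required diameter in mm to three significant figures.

Required area A ≥ P/σ_allow = 83200/314 = 265 mm².
For a solid circular section, d ≥ √(4A/π) = 18.37 mm.
Elongation limit: A ≥ PL/(Eδ_allow) = 83200·428/(116000·3.9) = 78.71 mm² ⇒ d ≥ 10.01 mm.
The stress limit governs.

18.4 mm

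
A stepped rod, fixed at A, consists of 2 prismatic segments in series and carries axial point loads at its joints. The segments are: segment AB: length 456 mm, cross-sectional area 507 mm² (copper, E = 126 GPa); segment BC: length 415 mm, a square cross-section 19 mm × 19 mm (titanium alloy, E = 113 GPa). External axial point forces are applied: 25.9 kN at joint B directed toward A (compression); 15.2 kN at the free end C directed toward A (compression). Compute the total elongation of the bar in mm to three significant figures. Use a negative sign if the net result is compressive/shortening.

-0.448 mm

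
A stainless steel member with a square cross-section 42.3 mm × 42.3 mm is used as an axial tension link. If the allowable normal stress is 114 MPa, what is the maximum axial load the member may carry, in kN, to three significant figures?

204 kN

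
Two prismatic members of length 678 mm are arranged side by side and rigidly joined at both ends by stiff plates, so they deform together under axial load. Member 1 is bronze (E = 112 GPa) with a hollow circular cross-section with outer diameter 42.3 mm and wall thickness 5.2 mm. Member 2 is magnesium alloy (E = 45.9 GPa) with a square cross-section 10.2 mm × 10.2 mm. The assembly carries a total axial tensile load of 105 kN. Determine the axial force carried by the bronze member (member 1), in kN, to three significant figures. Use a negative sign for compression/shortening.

A_1 = 606.1 mm².
A_2 = 104 mm².
Equal strain + equilibrium ⇒ each member carries load in proportion to AE: A₁E₁ = 67880000 N, A₂E₂ = 4775000 N, ΣAE = 72660000 N.
F₁ = P·A₁E₁/ΣAE = 105000·67880000/72660000 = 98100 N.

98.1 kN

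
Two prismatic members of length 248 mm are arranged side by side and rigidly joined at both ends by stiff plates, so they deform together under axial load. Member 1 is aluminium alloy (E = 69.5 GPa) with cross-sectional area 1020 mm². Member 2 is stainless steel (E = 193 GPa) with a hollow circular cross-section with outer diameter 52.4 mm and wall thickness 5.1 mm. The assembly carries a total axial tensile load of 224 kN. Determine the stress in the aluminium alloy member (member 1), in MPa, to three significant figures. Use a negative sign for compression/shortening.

71.7 MPa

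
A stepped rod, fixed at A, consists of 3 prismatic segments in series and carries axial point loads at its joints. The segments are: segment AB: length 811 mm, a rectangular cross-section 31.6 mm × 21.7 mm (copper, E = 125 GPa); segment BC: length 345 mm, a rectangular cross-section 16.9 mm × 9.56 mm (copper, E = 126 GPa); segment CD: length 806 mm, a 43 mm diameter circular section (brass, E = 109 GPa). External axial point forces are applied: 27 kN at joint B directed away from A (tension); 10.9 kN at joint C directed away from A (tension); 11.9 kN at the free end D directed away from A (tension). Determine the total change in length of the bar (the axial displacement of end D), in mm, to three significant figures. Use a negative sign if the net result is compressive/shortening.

0.918 mm

Internal axial forces (sectioning from the free end, tension +): N_CD = 11.9 kN, N_BC = 22.8 kN, N_AB = 49.8 kN.
A_AB = 685.7 mm².
A_BC = 161.6 mm².
A_CD = 1452 mm².
δ_AB = 49800·811/(685.7·125000) = 0.4712 mm
δ_BC = 22800·345/(161.6·126000) = 0.3864 mm
δ_CD = 11900·806/(1452·109000) = 0.06059 mm
δ = Σδ_i = 0.9182 mm.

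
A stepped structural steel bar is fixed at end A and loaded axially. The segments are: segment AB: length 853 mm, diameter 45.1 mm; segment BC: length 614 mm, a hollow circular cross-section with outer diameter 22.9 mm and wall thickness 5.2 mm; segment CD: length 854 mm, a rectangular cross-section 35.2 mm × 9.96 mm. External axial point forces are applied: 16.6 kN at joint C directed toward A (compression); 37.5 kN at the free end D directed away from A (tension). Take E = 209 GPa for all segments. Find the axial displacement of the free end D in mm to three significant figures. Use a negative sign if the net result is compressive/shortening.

0.703 mm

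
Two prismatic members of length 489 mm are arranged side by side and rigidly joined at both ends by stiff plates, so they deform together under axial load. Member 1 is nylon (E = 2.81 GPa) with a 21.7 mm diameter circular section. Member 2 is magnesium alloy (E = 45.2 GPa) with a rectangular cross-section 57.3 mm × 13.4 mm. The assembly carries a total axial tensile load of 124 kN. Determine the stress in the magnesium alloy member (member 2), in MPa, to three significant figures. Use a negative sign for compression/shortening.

157 MPa

A_1 = 369.8 mm².
A_2 = 767.8 mm².
Equal strain + equilibrium ⇒ each member carries load in proportion to AE: A₁E₁ = 1039000 N, A₂E₂ = 34710000 N, ΣAE = 35740000 N.
σ₂ = P·E₂/ΣAE = 124000·45200/35740000 = 156.8 MPa.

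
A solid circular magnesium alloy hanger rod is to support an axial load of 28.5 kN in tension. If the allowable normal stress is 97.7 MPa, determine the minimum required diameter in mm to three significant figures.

Required area A ≥ P/σ_allow = 28500/97.7 = 291.7 mm².
For a solid circular section, d ≥ √(4A/π) = 19.27 mm.

19.3 mm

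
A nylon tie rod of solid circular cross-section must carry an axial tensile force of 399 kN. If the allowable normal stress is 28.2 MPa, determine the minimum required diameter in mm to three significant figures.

Required area A ≥ P/σ_allow = 399000/28.2 = 14150 mm².
For a solid circular section, d ≥ √(4A/π) = 134.2 mm.

134 mm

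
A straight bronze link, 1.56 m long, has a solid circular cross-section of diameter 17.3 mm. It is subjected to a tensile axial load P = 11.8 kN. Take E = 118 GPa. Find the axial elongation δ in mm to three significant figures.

A = 235.1 mm².
δ_mech = NL/(AE) = 11800·1560/(235.1·118000) = 0.6637 mm.

0.664 mm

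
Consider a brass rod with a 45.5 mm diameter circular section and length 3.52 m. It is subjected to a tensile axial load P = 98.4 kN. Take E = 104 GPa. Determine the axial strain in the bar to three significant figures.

5.82e-04

A = 1626 mm².
σ = N/A = 60.52 MPa; ε = σ/E = 60.52/104000 = 5.819e-04.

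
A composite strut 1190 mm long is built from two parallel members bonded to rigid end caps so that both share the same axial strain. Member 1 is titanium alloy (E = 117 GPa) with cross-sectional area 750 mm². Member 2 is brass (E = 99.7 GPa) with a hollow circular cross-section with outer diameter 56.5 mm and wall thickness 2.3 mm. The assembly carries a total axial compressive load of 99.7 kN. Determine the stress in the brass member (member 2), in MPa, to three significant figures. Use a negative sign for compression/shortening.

-78.4 MPa

A_2 = 391.6 mm².
Equal strain + equilibrium ⇒ each member carries load in proportion to AE: A₁E₁ = 87750000 N, A₂E₂ = 39050000 N, ΣAE = 126800000 N.
σ₂ = P·E₂/ΣAE = -99700·99700/126800000 = -78.39 MPa.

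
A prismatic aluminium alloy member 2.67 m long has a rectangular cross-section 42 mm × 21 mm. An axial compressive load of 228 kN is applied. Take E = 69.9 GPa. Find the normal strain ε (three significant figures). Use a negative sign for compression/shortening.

A = 882 mm².
σ = N/A = -258.5 MPa; ε = σ/E = -258.5/69900 = -3.698e-03.

-0.00370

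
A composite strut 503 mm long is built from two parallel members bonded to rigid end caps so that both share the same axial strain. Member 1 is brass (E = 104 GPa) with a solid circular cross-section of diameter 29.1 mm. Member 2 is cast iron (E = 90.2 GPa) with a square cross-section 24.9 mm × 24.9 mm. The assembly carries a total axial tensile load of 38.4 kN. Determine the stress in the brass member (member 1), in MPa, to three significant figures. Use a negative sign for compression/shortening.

A_1 = 665.1 mm².
A_2 = 620 mm².
Equal strain + equilibrium ⇒ each member carries load in proportion to AE: A₁E₁ = 69170000 N, A₂E₂ = 55920000 N, ΣAE = 125100000 N.
σ₁ = P·E₁/ΣAE = 38400·104000/125100000 = 31.92 MPa.

31.9 MPa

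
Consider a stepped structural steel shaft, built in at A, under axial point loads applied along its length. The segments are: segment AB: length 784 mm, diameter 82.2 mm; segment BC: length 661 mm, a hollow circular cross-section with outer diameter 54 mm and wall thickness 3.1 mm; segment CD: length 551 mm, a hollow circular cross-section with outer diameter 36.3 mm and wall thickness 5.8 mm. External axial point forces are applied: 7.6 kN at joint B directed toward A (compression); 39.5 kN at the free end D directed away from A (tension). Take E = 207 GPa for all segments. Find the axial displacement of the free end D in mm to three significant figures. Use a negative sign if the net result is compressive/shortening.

Internal axial forces (sectioning from the free end, tension +): N_CD = 39.5 kN, N_BC = 39.5 kN, N_AB = 31.9 kN.
A_AB = 5307 mm².
A_BC = 495.7 mm².
A_CD = 555.7 mm².
δ_AB = 31900·784/(5307·207000) = 0.02277 mm
δ_BC = 39500·661/(495.7·207000) = 0.2544 mm
δ_CD = 39500·551/(555.7·207000) = 0.1892 mm
δ = Σδ_i = 0.4664 mm.

0.466 mm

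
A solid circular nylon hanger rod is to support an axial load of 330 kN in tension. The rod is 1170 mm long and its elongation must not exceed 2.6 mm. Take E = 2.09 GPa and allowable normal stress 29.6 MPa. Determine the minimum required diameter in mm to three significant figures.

301 mm

Required area A ≥ P/σ_allow = 330000/29.6 = 11150 mm².
For a solid circular section, d ≥ √(4A/π) = 119.1 mm.
Elongation limit: A ≥ PL/(Eδ_allow) = 330000·1170/(2090·2.6) = 71050 mm² ⇒ d ≥ 300.8 mm.
The elongation limit governs.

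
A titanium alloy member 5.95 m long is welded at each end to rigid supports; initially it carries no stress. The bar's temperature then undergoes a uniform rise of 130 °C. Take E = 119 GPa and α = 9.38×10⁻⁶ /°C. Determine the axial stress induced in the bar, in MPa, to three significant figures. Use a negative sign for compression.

Free thermal expansion αLΔT = 9.38e-6 · 5950 · 130 = 7.255 mm.
The walls impose strain ε = −(7.255)/5950 = -1.2194e-03; σ = Eε = 119000 · -1.2194e-03 = -145.1 MPa.

-145 MPa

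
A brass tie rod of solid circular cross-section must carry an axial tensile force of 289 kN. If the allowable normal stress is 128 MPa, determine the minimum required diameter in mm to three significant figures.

53.6 mm

Required area A ≥ P/σ_allow = 289000/128 = 2258 mm².
For a solid circular section, d ≥ √(4A/π) = 53.62 mm.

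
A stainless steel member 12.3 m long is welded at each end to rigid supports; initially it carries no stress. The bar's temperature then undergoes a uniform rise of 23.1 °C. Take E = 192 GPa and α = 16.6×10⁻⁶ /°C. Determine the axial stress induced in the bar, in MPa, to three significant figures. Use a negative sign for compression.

-73.6 MPa

Free thermal expansion αLΔT = 16.6e-6 · 12300 · 23.1 = 4.717 mm.
The walls impose strain ε = −(4.717)/12300 = -3.8346e-04; σ = Eε = 192000 · -3.8346e-04 = -73.62 MPa.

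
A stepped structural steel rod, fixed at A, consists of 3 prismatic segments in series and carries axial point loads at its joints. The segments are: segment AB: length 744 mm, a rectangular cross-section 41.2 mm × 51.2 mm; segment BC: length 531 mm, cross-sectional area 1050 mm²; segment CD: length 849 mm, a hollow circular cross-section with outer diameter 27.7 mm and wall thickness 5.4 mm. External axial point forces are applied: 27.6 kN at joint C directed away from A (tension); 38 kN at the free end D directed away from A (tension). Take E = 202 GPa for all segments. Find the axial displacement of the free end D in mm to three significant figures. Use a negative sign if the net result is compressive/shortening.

0.701 mm

Internal axial forces (sectioning from the free end, tension +): N_CD = 38 kN, N_BC = 65.6 kN, N_AB = 65.6 kN.
A_AB = 2109 mm².
A_CD = 378.3 mm².
δ_AB = 65600·744/(2109·202000) = 0.1145 mm
δ_BC = 65600·531/(1050·202000) = 0.1642 mm
δ_CD = 38000·849/(378.3·202000) = 0.4222 mm
δ = Σδ_i = 0.7009 mm.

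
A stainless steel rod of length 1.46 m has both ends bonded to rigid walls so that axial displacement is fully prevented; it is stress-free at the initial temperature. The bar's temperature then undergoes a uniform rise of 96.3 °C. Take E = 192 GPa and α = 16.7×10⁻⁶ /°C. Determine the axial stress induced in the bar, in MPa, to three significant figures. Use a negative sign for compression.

-309 MPa

Free thermal expansion αLΔT = 16.7e-6 · 1460 · 96.3 = 2.348 mm.
The walls impose strain ε = −(2.348)/1460 = -1.6082e-03; σ = Eε = 192000 · -1.6082e-03 = -308.8 MPa.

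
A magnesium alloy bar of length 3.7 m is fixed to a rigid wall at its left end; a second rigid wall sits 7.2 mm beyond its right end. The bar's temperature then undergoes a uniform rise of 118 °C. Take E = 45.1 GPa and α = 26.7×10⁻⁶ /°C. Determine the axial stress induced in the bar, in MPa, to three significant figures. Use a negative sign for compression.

Free thermal expansion αLΔT = 26.7e-6 · 3700 · 118 = 11.66 mm.
The walls engage after the gap closes; constrained expansion = 11.66 − 7.2 = 4.457 mm.
The walls impose strain ε = −(4.457)/3700 = -1.2047e-03; σ = Eε = 45100 · -1.2047e-03 = -54.33 MPa.

-54.3 MPa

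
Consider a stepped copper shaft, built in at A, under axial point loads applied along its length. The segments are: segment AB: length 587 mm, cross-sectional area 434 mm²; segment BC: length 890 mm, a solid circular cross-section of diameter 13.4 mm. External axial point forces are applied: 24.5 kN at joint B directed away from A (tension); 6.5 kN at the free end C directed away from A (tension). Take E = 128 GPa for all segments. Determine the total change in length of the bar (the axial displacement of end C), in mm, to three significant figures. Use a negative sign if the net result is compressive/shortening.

0.648 mm

Internal axial forces (sectioning from the free end, tension +): N_BC = 6.5 kN, N_AB = 31 kN.
A_BC = 141 mm².
δ_AB = 31000·587/(434·128000) = 0.3276 mm
δ_BC = 6500·890/(141·128000) = 0.3205 mm
δ = Σδ_i = 0.648 mm.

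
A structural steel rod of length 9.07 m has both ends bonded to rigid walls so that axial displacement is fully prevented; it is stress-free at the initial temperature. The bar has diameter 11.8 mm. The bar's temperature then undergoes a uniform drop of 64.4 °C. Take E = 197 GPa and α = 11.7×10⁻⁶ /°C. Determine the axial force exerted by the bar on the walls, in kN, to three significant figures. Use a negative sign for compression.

Free thermal expansion αLΔT = 11.7e-6 · 9070 · -64.4 = -6.834 mm.
The walls impose strain ε = −(-6.834)/9070 = 7.5348e-04; σ = Eε = 197000 · 7.5348e-04 = 148.4 MPa.
Wall reaction R = σ·A = 148.4·109.4 = 16230 N = 16.23 kN.

16.2 kN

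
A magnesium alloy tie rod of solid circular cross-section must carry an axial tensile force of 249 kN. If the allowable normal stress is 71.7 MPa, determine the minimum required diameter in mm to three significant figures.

66.5 mm

Required area A ≥ P/σ_allow = 249000/71.7 = 3473 mm².
For a solid circular section, d ≥ √(4A/π) = 66.5 mm.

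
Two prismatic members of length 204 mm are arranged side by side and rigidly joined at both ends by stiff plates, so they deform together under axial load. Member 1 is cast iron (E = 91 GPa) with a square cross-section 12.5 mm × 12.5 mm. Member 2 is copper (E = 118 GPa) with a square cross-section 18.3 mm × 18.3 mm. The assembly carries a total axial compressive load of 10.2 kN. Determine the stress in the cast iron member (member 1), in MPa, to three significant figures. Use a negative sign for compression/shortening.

A_1 = 156.2 mm².
A_2 = 334.9 mm².
Equal strain + equilibrium ⇒ each member carries load in proportion to AE: A₁E₁ = 14220000 N, A₂E₂ = 39520000 N, ΣAE = 53740000 N.
σ₁ = P·E₁/ΣAE = -10200·91000/53740000 = -17.27 MPa.

-17.3 MPa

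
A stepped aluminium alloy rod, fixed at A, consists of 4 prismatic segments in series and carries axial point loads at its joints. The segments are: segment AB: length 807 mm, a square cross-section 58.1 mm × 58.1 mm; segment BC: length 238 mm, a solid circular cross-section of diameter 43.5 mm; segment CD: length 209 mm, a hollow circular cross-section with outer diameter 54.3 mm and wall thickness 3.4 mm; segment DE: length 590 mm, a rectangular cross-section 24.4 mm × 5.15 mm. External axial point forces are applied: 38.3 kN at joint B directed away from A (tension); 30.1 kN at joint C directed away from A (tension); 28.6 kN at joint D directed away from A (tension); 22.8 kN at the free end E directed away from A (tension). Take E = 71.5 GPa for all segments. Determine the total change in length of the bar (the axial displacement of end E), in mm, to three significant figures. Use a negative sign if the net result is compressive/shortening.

Internal axial forces (sectioning from the free end, tension +): N_DE = 22.8 kN, N_CD = 51.4 kN, N_BC = 81.5 kN, N_AB = 119.8 kN.
A_AB = 3376 mm².
A_BC = 1486 mm².
A_CD = 543.7 mm².
A_DE = 125.7 mm².
δ_AB = 119800·807/(3376·71500) = 0.4006 mm
δ_BC = 81500·238/(1486·71500) = 0.1825 mm
δ_CD = 51400·209/(543.7·71500) = 0.2763 mm
δ_DE = 22800·590/(125.7·71500) = 1.497 mm
δ = Σδ_i = 2.357 mm.

2.36 mm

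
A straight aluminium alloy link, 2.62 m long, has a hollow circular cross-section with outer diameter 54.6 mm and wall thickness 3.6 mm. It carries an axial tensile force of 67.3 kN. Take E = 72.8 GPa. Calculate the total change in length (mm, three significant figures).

A = 576.8 mm².
δ_mech = NL/(AE) = 67300·2620/(576.8·72800) = 4.199 mm.

4.20 mm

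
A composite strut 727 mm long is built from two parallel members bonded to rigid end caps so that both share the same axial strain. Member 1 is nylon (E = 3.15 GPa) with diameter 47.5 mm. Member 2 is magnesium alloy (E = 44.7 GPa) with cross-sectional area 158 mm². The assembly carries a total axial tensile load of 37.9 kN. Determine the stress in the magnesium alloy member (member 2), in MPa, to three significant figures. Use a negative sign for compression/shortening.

134 MPa

A_1 = 1772 mm².
Equal strain + equilibrium ⇒ each member carries load in proportion to AE: A₁E₁ = 5582000 N, A₂E₂ = 7063000 N, ΣAE = 12640000 N.
σ₂ = P·E₂/ΣAE = 37900·44700/12640000 = 134 MPa.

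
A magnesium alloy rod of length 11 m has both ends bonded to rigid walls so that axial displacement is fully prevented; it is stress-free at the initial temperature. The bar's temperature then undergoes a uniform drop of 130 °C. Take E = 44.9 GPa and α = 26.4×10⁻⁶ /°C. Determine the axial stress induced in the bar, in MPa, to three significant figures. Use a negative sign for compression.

Free thermal expansion αLΔT = 26.4e-6 · 11000 · -130 = -37.75 mm.
The walls impose strain ε = −(-37.75)/11000 = 3.4320e-03; σ = Eε = 44900 · 3.4320e-03 = 154.1 MPa.

154 MPa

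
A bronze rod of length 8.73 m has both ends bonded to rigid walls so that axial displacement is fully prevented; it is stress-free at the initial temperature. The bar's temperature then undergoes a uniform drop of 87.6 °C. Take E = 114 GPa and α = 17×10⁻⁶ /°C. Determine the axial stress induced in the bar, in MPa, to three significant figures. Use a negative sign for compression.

Free thermal expansion αLΔT = 17e-6 · 8730 · -87.6 = -13 mm.
The walls impose strain ε = −(-13)/8730 = 1.4892e-03; σ = Eε = 114000 · 1.4892e-03 = 169.8 MPa.

170 MPa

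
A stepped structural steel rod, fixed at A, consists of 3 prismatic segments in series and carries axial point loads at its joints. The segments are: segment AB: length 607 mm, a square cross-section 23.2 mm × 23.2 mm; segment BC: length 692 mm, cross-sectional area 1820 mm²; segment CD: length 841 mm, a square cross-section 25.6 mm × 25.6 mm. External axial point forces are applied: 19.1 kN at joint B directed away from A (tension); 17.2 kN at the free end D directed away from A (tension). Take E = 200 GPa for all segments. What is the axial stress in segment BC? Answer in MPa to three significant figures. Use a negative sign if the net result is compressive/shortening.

Internal axial forces (sectioning from the free end, tension +): N_CD = 17.2 kN, N_BC = 17.2 kN, N_AB = 36.3 kN.
σ_BC = N_BC/A_BC = 17200/1820 = 9.451 MPa.

9.45 MPa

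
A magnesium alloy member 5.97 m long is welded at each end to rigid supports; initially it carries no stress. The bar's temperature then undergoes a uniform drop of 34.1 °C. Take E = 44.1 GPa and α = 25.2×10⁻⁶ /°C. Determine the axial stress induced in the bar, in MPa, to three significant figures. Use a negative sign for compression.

37.9 MPa

Free thermal expansion αLΔT = 25.2e-6 · 5970 · -34.1 = -5.13 mm.
The walls impose strain ε = −(-5.13)/5970 = 8.5932e-04; σ = Eε = 44100 · 8.5932e-04 = 37.9 MPa.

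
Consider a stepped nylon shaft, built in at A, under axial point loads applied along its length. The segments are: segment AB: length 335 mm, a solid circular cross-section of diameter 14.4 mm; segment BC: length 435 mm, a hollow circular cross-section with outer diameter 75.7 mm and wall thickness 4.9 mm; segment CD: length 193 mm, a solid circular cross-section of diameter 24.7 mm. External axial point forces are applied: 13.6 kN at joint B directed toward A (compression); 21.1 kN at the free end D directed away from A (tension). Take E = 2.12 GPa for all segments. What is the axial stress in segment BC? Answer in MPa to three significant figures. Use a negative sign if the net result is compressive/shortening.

Internal axial forces (sectioning from the free end, tension +): N_CD = 21.1 kN, N_BC = 21.1 kN, N_AB = 7.5 kN.
A_BC = 1090 mm².
σ_BC = N_BC/A_BC = 21100/1090 = 19.36 MPa.

19.4 MPa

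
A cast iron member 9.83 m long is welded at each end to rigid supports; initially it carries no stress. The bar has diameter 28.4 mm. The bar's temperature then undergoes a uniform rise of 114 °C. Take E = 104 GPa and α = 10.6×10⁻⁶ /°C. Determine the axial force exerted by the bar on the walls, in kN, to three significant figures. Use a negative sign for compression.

Free thermal expansion αLΔT = 10.6e-6 · 9830 · 114 = 11.88 mm.
The walls impose strain ε = −(11.88)/9830 = -1.2084e-03; σ = Eε = 104000 · -1.2084e-03 = -125.7 MPa.
Wall reaction R = σ·A = -125.7·633.5 = -79610 N = -79.61 kN.

-79.6 kN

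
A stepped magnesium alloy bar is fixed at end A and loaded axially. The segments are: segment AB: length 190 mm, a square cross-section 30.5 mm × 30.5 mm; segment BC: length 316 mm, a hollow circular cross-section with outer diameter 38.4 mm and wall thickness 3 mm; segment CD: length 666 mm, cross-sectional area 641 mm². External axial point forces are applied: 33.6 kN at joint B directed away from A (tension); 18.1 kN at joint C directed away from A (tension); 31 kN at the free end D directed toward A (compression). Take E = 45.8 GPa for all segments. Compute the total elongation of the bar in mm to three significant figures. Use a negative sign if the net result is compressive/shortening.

Internal axial forces (sectioning from the free end, tension +): N_CD = -31 kN, N_BC = -12.9 kN, N_AB = 20.7 kN.
A_AB = 930.2 mm².
A_BC = 333.6 mm².
δ_AB = 20700·190/(930.2·45800) = 0.09231 mm
δ_BC = -12900·316/(333.6·45800) = -0.2668 mm
δ_CD = -31000·666/(641·45800) = -0.7033 mm
δ = Σδ_i = -0.8777 mm.

-0.878 mm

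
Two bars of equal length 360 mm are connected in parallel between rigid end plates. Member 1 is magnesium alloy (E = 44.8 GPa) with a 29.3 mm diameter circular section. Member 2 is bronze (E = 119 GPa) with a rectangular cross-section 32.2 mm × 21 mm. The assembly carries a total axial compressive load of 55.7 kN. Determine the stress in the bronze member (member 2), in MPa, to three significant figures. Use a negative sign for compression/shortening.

-59.9 MPa

A_1 = 674.3 mm².
A_2 = 676.2 mm².
Equal strain + equilibrium ⇒ each member carries load in proportion to AE: A₁E₁ = 30210000 N, A₂E₂ = 80470000 N, ΣAE = 110700000 N.
σ₂ = P·E₂/ΣAE = -55700·119000/110700000 = -59.89 MPa.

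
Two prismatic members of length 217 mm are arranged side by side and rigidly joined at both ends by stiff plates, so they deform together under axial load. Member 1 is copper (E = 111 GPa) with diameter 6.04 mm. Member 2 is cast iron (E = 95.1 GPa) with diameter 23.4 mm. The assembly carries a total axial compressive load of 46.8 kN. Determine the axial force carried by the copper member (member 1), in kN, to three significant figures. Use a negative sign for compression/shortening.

A_1 = 28.65 mm².
A_2 = 430.1 mm².
Equal strain + equilibrium ⇒ each member carries load in proportion to AE: A₁E₁ = 3180000 N, A₂E₂ = 40900000 N, ΣAE = 44080000 N.
F₁ = P·A₁E₁/ΣAE = -46800·3180000/44080000 = -3377 N.

-3.38 kN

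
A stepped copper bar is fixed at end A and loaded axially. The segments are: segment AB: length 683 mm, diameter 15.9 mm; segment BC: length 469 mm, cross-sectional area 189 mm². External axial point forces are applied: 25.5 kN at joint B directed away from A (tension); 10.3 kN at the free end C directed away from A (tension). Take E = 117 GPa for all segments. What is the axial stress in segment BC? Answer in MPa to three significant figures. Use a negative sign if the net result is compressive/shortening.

Internal axial forces (sectioning from the free end, tension +): N_BC = 10.3 kN, N_AB = 35.8 kN.
σ_BC = N_BC/A_BC = 10300/189 = 54.5 MPa.

54.5 MPa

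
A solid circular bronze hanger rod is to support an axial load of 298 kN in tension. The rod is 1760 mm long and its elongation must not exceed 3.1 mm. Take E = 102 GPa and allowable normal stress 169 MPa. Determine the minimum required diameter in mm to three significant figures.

47.4 mm

Required area A ≥ P/σ_allow = 298000/169 = 1763 mm².
For a solid circular section, d ≥ √(4A/π) = 47.38 mm.
Elongation limit: A ≥ PL/(Eδ_allow) = 298000·1760/(102000·3.1) = 1659 mm² ⇒ d ≥ 45.96 mm.
The stress limit governs.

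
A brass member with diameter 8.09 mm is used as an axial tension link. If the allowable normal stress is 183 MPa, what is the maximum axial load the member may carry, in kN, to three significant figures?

9.41 kN

A = 51.4 mm².
P_max = σ_allow · A = 183 · 51.4 = 9407 N = 9.407 kN.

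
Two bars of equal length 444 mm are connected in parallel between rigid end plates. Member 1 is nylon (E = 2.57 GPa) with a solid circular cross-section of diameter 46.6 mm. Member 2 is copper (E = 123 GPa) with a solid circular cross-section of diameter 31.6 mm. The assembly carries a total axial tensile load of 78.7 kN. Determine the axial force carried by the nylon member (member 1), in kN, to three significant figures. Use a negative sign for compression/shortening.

3.42 kN

A_1 = 1706 mm².
A_2 = 784.3 mm².
Equal strain + equilibrium ⇒ each member carries load in proportion to AE: A₁E₁ = 4383000 N, A₂E₂ = 96460000 N, ΣAE = 100800000 N.
F₁ = P·A₁E₁/ΣAE = 78700·4383000/100800000 = 3421 N.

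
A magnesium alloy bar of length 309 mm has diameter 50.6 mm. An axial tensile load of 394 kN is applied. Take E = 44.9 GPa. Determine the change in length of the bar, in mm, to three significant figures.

1.35 mm

A = 2011 mm².
δ_mech = NL/(AE) = 394000·309/(2011·44900) = 1.348 mm.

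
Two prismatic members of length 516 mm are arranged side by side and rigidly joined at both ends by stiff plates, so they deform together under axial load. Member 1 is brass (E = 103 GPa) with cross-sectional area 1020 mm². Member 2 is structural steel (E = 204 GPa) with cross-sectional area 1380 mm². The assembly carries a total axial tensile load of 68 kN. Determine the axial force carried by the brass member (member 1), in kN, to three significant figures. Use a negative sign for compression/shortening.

18.5 kN

Equal strain + equilibrium ⇒ each member carries load in proportion to AE: A₁E₁ = 105100000 N, A₂E₂ = 281500000 N, ΣAE = 386600000 N.
F₁ = P·A₁E₁/ΣAE = 68000·105100000/386600000 = 18480 N.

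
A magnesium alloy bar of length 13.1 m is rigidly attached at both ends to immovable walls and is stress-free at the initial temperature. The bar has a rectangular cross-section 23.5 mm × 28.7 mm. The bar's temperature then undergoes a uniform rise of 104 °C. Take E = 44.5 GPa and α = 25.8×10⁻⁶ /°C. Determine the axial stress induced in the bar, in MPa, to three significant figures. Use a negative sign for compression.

-119 MPa

Free thermal expansion αLΔT = 25.8e-6 · 13100 · 104 = 35.15 mm.
The walls impose strain ε = −(35.15)/13100 = -2.6832e-03; σ = Eε = 44500 · -2.6832e-03 = -119.4 MPa.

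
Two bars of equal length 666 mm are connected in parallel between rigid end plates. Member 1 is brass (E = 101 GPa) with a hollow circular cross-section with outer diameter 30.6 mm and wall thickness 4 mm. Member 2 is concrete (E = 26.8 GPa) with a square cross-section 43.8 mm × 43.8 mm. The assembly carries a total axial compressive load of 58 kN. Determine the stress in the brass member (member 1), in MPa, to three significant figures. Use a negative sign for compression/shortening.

A_1 = 334.3 mm².
A_2 = 1918 mm².
Equal strain + equilibrium ⇒ each member carries load in proportion to AE: A₁E₁ = 33760000 N, A₂E₂ = 51410000 N, ΣAE = 85180000 N.
σ₁ = P·E₁/ΣAE = -58000·101000/85180000 = -68.78 MPa.

-68.8 MPa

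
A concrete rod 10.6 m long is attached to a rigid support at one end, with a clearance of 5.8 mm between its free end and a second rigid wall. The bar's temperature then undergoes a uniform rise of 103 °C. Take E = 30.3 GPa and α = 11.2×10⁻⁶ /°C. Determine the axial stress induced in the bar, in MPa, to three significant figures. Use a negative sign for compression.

-18.4 MPa

Free thermal expansion αLΔT = 11.2e-6 · 10600 · 103 = 12.23 mm.
The walls engage after the gap closes; constrained expansion = 12.23 − 5.8 = 6.428 mm.
The walls impose strain ε = −(6.428)/10600 = -6.0643e-04; σ = Eε = 30300 · -6.0643e-04 = -18.37 MPa.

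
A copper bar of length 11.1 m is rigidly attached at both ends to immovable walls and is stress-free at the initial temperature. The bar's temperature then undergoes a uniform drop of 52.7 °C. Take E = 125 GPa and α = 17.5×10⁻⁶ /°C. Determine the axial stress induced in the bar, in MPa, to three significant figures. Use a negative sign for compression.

115 MPa

Free thermal expansion αLΔT = 17.5e-6 · 11100 · -52.7 = -10.24 mm.
The walls impose strain ε = −(-10.24)/11100 = 9.2225e-04; σ = Eε = 125000 · 9.2225e-04 = 115.3 MPa.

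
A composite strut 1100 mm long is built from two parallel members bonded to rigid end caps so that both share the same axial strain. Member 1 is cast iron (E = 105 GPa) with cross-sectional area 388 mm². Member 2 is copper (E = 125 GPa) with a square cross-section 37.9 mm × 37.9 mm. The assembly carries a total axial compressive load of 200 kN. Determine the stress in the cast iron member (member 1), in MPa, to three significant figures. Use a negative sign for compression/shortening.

-95.3 MPa

A_2 = 1436 mm².
Equal strain + equilibrium ⇒ each member carries load in proportion to AE: A₁E₁ = 40740000 N, A₂E₂ = 179600000 N, ΣAE = 220300000 N.
σ₁ = P·E₁/ΣAE = -200000·105000/220300000 = -95.33 MPa.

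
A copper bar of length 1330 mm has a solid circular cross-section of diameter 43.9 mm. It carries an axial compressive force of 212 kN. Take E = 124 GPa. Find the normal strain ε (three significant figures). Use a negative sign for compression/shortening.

A = 1514 mm².
σ = N/A = -140.1 MPa; ε = σ/E = -140.1/124000 = -1.130e-03.

-0.00113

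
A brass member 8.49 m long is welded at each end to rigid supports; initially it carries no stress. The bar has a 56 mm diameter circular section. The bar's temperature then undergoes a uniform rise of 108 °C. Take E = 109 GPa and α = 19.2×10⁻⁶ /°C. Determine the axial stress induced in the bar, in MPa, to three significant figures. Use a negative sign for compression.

Free thermal expansion αLΔT = 19.2e-6 · 8490 · 108 = 17.6 mm.
The walls impose strain ε = −(17.6)/8490 = -2.0736e-03; σ = Eε = 109000 · -2.0736e-03 = -226 MPa.

-226 MPa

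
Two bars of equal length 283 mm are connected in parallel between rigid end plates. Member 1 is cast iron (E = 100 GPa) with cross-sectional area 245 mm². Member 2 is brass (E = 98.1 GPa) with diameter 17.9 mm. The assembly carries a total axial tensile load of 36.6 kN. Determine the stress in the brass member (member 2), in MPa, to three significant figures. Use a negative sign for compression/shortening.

A_2 = 251.6 mm².
Equal strain + equilibrium ⇒ each member carries load in proportion to AE: A₁E₁ = 24500000 N, A₂E₂ = 24690000 N, ΣAE = 49190000 N.
σ₂ = P·E₂/ΣAE = 36600·98100/49190000 = 73 MPa.

73.0 MPa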